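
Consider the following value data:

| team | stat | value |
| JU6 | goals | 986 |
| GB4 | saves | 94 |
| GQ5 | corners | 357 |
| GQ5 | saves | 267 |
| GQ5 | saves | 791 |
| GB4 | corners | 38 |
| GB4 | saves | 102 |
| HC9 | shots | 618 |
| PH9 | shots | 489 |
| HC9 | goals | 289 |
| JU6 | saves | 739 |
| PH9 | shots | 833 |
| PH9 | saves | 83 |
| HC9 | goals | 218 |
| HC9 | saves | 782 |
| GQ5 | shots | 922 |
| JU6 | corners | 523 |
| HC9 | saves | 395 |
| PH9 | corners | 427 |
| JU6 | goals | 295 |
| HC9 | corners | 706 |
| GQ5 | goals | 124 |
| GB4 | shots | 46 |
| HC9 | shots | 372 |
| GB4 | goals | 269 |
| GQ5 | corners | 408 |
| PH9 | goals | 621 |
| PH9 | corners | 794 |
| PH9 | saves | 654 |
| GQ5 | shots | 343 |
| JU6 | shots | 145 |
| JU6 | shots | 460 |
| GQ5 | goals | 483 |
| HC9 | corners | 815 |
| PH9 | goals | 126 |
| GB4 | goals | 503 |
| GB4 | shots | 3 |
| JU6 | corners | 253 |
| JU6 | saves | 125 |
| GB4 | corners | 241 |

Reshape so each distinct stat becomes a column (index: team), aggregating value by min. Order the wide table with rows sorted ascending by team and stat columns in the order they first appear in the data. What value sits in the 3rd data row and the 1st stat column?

218

With rows sorted ascending by team, row 3 is team=HC9. stat columns in first-appearance order: goals, saves, corners, shots; column 1 is goals.
Long rows with team=HC9, stat=goals: min(289, 218) = 218.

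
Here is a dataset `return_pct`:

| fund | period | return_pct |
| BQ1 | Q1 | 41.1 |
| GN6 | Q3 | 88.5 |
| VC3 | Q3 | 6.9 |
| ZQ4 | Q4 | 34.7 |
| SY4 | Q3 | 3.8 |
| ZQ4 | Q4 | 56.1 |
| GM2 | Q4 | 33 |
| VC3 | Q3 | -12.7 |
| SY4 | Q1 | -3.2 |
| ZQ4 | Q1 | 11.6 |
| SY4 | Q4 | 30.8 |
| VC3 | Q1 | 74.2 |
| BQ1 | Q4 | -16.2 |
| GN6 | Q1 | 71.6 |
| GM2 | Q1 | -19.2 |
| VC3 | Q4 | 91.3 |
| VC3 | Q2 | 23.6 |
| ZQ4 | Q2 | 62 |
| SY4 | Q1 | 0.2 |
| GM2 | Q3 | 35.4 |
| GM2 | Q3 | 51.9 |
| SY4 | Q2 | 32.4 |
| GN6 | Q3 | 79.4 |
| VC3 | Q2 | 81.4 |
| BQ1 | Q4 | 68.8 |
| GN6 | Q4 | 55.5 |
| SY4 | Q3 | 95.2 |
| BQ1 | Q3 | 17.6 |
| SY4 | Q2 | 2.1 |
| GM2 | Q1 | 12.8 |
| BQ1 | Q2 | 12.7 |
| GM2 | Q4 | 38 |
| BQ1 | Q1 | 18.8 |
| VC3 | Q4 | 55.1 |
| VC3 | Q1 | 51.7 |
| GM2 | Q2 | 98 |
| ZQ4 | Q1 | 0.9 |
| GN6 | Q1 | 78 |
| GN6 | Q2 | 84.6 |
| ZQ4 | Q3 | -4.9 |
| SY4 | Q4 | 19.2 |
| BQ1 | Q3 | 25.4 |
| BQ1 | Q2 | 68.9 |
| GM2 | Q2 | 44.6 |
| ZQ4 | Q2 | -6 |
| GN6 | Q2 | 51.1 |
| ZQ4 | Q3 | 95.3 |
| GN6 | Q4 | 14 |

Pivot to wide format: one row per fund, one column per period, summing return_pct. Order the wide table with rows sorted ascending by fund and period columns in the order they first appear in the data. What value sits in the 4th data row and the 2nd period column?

With rows sorted ascending by fund, row 4 is fund=SY4. period columns in first-appearance order: Q1, Q3, Q4, Q2; column 2 is Q3.
Long rows with fund=SY4, period=Q3: 3.8 + 95.2 = 99.

99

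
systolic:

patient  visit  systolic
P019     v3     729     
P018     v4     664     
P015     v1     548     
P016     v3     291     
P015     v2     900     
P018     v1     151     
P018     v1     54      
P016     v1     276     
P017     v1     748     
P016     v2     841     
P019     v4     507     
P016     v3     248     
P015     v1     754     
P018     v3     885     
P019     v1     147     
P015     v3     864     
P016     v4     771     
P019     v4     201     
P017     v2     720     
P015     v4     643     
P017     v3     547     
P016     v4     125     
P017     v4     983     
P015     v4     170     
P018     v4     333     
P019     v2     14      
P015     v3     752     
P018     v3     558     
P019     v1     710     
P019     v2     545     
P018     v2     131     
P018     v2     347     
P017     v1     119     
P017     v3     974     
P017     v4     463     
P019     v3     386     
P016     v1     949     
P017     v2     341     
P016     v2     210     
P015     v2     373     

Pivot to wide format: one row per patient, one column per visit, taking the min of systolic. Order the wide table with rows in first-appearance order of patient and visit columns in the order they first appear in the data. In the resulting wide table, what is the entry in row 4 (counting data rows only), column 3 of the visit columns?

276

With rows in first-appearance order of patient, row 4 is patient=P016. visit columns in first-appearance order: v3, v4, v1, v2; column 3 is v1.
Long rows with patient=P016, visit=v1: min(276, 949) = 276.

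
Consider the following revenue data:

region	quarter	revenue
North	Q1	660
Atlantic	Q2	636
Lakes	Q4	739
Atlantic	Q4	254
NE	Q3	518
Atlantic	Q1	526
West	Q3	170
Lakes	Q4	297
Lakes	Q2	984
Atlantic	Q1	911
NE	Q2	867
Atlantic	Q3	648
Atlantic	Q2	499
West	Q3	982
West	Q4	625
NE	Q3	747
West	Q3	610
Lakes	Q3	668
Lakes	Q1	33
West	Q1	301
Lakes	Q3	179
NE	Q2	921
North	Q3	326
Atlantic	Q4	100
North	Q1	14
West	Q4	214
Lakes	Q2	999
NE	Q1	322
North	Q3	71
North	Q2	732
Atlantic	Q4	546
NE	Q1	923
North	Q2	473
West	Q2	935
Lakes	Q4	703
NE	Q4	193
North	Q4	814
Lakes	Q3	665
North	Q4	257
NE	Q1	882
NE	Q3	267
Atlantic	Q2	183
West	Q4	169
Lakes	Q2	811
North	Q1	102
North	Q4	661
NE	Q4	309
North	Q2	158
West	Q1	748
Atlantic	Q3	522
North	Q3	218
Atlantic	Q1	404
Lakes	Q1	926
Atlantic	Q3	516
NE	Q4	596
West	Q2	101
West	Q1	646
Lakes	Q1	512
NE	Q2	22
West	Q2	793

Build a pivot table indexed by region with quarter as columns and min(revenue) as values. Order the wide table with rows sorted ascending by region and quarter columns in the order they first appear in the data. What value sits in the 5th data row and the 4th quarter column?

With rows sorted ascending by region, row 5 is region=West. quarter columns in first-appearance order: Q1, Q2, Q4, Q3; column 4 is Q3.
Long rows with region=West, quarter=Q3: min(170, 982, 610) = 170.

170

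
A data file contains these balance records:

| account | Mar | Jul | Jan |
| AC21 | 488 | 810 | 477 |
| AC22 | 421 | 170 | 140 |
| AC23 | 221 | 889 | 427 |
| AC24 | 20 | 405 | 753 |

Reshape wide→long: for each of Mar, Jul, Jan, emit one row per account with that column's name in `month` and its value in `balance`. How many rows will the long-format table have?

12

4 account values × 3 melted columns = 12 rows.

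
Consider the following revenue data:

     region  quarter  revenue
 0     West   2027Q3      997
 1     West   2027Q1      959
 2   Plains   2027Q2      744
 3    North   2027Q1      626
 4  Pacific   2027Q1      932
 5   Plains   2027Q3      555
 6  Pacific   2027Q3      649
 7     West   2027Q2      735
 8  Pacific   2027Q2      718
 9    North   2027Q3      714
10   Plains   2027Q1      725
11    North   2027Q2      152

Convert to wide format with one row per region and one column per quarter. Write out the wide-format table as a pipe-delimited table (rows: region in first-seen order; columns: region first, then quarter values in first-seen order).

| region | 2027Q3 | 2027Q1 | 2027Q2 |
| West | 997 | 959 | 735 |
| Plains | 555 | 725 | 744 |
| North | 714 | 626 | 152 |
| Pacific | 649 | 932 | 718 |

Columns: region plus the 3 distinct quarter values (2027Q3, 2027Q1, 2027Q2).
For example, row West column 2027Q3 takes revenue=997 from the long row (West, 2027Q3).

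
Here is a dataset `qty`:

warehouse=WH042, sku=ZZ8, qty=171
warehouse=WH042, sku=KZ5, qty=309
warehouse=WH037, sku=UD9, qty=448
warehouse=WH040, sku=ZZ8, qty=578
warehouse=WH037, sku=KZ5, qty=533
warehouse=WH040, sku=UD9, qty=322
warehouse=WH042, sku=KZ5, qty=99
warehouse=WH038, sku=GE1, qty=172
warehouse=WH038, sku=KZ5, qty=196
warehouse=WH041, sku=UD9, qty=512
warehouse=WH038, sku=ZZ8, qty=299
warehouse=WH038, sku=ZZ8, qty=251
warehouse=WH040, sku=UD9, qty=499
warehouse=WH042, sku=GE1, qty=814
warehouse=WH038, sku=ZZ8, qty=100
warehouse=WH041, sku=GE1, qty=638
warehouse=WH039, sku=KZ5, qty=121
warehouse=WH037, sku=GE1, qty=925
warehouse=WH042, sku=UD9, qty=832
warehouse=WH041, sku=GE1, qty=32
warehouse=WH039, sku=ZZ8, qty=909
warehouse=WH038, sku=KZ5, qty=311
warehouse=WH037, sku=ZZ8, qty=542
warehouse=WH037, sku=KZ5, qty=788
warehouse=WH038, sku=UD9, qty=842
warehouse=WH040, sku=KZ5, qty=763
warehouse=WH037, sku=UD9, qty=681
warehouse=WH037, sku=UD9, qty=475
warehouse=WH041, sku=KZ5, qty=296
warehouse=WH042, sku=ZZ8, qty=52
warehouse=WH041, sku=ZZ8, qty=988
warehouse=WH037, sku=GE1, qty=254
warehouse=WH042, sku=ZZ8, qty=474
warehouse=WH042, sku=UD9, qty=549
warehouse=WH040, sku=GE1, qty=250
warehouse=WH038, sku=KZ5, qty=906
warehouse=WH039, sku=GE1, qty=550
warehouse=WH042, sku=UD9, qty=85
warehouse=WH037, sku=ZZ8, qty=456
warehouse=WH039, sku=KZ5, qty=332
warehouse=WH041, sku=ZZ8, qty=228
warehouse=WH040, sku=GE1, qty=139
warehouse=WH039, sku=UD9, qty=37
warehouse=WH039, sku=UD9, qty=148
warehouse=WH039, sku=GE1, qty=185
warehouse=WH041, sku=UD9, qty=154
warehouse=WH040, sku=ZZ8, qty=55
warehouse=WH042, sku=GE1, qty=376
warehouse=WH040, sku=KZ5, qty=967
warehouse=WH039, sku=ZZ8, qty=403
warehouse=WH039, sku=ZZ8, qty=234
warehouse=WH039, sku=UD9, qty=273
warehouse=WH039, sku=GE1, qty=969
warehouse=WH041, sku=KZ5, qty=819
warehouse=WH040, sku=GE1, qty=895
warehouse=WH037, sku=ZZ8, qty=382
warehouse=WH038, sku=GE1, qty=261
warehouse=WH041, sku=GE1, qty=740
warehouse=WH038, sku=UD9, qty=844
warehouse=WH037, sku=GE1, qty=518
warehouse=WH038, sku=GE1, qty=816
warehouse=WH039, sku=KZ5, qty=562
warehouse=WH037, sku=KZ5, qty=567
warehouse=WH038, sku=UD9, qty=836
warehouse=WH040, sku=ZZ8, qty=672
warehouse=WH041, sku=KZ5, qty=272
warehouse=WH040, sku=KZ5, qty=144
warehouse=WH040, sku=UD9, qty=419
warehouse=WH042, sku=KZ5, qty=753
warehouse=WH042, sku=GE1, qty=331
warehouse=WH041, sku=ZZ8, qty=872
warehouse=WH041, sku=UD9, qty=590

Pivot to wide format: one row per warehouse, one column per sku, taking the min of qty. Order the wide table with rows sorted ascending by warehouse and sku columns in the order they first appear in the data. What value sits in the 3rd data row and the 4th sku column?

185

With rows sorted ascending by warehouse, row 3 is warehouse=WH039. sku columns in first-appearance order: ZZ8, KZ5, UD9, GE1; column 4 is GE1.
Long rows with warehouse=WH039, sku=GE1: min(550, 185, 969) = 185.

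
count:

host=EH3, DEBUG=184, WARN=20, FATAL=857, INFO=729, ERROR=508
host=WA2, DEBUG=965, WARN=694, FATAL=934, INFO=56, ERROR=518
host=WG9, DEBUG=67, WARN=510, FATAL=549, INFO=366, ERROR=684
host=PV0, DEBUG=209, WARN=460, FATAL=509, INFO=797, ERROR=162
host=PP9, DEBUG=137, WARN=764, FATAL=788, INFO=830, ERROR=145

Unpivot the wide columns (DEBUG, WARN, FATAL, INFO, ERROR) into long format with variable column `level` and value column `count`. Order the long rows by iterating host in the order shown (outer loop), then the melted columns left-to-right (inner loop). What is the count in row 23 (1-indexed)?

788

25 rows total (5 × 5). Row 23: index ⌊(23-1)/5⌋ = 4 into host → PP9; (23-1) mod 5 = 2 into the melted columns → FATAL.
So row 23 is (PP9, FATAL, 788); count = 788.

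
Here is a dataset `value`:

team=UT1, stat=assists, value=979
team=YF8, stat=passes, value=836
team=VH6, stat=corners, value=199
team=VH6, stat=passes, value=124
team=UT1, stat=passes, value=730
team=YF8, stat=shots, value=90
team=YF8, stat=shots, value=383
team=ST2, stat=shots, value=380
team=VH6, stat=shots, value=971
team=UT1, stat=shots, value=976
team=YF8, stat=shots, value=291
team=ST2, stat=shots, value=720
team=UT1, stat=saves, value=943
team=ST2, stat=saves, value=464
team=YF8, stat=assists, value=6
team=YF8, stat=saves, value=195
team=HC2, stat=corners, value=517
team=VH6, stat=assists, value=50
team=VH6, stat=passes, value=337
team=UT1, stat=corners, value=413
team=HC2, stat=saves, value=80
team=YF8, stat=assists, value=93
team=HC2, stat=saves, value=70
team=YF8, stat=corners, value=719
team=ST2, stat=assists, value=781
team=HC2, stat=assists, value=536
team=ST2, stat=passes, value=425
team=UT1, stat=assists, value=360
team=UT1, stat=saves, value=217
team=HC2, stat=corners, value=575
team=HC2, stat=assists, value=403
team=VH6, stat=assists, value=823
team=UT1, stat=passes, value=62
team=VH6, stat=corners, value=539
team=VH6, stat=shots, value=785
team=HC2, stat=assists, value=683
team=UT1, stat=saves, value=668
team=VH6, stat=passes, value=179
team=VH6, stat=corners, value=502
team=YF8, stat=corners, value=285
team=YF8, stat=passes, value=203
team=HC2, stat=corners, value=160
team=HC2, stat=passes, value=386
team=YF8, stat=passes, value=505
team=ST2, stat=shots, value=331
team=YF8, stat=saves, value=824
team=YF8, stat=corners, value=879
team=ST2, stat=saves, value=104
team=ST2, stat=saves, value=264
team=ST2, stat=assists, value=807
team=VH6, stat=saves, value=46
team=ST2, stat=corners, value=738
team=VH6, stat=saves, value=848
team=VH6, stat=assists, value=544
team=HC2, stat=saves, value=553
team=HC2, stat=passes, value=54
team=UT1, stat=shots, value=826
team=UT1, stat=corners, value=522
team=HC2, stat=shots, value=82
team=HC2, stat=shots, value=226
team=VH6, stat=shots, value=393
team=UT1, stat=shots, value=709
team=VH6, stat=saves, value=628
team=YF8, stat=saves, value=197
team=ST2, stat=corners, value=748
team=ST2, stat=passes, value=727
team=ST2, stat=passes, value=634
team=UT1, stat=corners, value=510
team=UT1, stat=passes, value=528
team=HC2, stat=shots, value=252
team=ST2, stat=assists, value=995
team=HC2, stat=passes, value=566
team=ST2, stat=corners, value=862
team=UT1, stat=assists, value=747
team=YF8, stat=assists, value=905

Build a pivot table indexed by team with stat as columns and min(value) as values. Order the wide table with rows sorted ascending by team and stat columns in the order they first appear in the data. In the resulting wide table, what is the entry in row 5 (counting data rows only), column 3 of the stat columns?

285

With rows sorted ascending by team, row 5 is team=YF8. stat columns in first-appearance order: assists, passes, corners, shots, saves; column 3 is corners.
Long rows with team=YF8, stat=corners: min(719, 285, 879) = 285.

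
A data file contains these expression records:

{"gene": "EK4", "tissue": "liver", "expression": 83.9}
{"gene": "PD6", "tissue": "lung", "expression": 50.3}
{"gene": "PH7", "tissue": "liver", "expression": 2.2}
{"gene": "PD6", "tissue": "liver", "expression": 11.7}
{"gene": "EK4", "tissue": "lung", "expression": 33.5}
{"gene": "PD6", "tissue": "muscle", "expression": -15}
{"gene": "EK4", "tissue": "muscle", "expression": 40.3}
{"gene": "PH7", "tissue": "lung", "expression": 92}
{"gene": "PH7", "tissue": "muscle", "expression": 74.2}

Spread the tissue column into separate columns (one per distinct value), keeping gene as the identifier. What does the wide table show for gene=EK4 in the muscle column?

40.3

Wide layout: rows indexed by gene, columns are the 3 distinct tissue values (liver, lung, muscle).
Cell (gene=EK4, tissue=muscle) draws from the long row where gene=EK4 and tissue=muscle, which has expression=40.3.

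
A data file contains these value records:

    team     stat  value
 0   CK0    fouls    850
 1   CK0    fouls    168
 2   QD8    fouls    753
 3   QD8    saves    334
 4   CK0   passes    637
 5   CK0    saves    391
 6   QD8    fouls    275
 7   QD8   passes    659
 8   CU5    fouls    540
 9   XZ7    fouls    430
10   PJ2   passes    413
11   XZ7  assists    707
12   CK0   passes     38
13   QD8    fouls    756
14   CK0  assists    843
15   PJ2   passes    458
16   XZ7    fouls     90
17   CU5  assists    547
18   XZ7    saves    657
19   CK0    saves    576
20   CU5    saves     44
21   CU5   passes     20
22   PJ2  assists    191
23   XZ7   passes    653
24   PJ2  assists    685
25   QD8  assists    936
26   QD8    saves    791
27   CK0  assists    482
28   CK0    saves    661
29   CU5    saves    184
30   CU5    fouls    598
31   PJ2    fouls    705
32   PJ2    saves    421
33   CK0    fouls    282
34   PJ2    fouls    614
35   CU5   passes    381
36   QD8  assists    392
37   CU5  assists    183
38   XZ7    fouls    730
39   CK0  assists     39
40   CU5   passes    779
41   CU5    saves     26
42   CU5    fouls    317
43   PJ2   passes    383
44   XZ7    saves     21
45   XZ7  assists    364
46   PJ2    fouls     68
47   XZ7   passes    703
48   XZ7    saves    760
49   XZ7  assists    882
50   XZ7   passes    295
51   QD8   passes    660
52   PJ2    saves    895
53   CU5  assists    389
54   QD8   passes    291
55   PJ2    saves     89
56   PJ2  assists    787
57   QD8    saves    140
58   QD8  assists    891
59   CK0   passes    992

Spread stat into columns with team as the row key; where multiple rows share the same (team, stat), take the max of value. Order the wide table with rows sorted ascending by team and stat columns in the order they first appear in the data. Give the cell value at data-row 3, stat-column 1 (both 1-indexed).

With rows sorted ascending by team, row 3 is team=PJ2. stat columns in first-appearance order: fouls, saves, passes, assists; column 1 is fouls.
Long rows with team=PJ2, stat=fouls: max(705, 614, 68) = 705.

705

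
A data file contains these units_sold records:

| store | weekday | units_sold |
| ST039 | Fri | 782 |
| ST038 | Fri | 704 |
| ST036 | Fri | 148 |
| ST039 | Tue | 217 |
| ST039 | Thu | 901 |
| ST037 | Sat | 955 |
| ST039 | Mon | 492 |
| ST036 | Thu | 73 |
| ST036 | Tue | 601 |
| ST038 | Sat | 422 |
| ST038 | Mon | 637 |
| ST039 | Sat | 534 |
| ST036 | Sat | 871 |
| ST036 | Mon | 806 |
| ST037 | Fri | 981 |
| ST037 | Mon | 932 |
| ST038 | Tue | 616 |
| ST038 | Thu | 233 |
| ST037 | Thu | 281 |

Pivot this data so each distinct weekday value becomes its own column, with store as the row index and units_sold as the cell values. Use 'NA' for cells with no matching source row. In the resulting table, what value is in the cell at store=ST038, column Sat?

422

The long row with store=ST038, weekday=Sat has units_sold=422.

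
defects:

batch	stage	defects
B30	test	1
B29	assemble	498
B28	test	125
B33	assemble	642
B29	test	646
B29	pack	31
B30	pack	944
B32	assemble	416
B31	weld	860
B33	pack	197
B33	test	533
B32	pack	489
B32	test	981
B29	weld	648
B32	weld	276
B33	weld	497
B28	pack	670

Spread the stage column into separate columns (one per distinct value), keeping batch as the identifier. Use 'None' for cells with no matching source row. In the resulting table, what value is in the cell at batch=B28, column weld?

None

No long-format row has batch=B28 and stage=weld, so the cell is None.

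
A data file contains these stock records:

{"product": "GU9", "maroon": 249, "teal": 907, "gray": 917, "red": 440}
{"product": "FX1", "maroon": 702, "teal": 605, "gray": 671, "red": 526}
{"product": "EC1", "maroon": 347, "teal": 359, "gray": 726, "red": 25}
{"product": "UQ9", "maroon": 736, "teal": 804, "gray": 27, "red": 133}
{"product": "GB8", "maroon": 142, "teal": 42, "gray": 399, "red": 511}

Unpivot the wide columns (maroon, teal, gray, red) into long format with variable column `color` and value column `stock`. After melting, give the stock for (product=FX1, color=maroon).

702

Unpivoting turns each (product, wide-column) pair into one long row.
The wide cell at row FX1, column maroon holds 702, so the long row (FX1, maroon) has stock=702.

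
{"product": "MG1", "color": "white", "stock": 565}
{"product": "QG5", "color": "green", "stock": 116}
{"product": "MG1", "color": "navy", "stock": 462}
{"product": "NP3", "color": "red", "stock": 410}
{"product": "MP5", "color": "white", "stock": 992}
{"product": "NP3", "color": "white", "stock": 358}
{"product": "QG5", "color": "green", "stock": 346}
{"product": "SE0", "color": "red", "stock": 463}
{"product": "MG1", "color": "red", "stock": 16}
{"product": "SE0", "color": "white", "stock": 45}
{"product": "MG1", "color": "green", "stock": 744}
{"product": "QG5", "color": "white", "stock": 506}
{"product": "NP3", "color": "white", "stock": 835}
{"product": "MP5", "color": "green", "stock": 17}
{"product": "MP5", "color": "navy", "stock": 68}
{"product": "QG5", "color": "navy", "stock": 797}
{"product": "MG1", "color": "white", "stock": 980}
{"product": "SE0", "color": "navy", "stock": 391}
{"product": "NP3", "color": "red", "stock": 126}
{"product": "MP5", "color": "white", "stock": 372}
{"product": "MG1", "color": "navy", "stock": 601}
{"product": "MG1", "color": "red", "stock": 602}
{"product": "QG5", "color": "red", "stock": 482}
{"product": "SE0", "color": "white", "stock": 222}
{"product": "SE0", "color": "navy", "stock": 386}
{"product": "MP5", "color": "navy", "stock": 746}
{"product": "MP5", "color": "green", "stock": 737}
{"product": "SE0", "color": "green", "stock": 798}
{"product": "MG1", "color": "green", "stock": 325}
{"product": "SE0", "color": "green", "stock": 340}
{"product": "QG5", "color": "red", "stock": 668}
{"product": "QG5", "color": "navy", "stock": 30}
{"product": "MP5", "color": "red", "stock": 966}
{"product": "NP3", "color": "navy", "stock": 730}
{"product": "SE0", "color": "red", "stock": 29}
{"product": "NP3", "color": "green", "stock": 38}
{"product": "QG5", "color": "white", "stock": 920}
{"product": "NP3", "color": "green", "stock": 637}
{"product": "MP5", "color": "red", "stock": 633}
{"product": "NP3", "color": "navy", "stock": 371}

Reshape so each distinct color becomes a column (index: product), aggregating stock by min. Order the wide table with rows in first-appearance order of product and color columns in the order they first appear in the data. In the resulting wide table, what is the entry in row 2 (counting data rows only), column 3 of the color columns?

With rows in first-appearance order of product, row 2 is product=QG5. color columns in first-appearance order: white, green, navy, red; column 3 is navy.
Long rows with product=QG5, color=navy: min(797, 30) = 30.

30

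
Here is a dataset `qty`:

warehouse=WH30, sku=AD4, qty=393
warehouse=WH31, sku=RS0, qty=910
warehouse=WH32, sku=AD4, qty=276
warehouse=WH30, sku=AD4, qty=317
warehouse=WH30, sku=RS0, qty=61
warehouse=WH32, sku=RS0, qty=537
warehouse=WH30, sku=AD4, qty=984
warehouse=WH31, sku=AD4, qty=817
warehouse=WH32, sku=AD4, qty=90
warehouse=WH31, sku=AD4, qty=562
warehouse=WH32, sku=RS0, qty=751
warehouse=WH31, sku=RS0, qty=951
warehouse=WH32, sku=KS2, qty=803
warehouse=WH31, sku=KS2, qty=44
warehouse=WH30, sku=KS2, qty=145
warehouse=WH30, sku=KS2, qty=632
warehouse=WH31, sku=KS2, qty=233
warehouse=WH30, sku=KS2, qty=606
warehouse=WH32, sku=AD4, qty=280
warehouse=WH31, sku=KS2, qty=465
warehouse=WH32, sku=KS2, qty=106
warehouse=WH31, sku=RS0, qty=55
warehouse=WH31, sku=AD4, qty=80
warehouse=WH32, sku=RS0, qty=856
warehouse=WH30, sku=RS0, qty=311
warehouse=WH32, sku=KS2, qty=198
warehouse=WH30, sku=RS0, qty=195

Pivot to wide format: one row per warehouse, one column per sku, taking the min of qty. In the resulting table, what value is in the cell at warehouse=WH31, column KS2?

Rows with warehouse=WH31 and sku=KS2: qty values are 44, 233, 465.
min(44, 233, 465) = 44.

44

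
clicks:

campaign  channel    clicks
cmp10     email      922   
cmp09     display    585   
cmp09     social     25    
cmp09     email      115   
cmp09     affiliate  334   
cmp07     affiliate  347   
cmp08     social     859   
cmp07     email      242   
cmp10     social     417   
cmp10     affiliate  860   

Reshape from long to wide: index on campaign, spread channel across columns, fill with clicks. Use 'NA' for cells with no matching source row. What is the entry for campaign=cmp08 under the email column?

No long-format row has campaign=cmp08 and channel=email, so the cell is NA.

NA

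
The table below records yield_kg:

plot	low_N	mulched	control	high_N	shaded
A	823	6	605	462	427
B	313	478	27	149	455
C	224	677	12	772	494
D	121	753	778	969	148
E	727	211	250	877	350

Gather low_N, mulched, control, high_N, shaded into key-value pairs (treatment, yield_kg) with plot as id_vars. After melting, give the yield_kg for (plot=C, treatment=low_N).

Unpivoting turns each (plot, wide-column) pair into one long row.
The wide cell at row C, column low_N holds 224, so the long row (C, low_N) has yield_kg=224.

224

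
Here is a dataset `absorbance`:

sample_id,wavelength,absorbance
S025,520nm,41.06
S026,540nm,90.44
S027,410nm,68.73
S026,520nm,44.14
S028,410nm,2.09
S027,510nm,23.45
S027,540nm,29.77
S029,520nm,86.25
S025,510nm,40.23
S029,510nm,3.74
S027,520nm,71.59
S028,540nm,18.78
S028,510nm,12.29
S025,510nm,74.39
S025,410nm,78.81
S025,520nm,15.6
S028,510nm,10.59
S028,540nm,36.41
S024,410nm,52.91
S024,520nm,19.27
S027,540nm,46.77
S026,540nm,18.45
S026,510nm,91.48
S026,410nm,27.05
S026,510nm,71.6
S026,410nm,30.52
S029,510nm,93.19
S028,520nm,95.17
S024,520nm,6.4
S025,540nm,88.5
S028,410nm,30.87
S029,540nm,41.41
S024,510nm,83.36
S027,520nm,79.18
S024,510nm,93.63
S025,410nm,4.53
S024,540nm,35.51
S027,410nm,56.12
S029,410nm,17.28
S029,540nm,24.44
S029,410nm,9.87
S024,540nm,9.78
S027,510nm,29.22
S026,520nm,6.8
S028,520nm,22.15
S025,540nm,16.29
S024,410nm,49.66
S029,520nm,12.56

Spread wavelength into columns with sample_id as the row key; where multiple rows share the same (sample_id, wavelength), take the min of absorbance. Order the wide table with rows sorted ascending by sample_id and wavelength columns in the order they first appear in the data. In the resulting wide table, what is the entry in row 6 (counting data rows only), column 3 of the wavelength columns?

With rows sorted ascending by sample_id, row 6 is sample_id=S029. wavelength columns in first-appearance order: 520nm, 540nm, 410nm, 510nm; column 3 is 410nm.
Long rows with sample_id=S029, wavelength=410nm: min(17.28, 9.87) = 9.87.

9.87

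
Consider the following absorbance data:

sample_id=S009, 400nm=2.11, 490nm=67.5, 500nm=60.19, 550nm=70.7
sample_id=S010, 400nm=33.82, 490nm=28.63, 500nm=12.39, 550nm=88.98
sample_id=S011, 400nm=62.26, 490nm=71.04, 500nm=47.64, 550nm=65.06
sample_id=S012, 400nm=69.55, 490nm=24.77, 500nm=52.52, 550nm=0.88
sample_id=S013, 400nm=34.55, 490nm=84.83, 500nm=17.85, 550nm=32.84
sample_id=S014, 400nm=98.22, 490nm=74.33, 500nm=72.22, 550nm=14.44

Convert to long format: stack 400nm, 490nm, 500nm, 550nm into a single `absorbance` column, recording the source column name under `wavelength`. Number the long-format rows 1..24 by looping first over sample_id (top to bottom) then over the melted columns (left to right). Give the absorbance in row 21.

24 rows total (6 × 4). Row 21: index ⌊(21-1)/4⌋ = 5 into sample_id → S014; (21-1) mod 4 = 0 into the melted columns → 400nm.
So row 21 is (S014, 400nm, 98.22); absorbance = 98.22.

98.22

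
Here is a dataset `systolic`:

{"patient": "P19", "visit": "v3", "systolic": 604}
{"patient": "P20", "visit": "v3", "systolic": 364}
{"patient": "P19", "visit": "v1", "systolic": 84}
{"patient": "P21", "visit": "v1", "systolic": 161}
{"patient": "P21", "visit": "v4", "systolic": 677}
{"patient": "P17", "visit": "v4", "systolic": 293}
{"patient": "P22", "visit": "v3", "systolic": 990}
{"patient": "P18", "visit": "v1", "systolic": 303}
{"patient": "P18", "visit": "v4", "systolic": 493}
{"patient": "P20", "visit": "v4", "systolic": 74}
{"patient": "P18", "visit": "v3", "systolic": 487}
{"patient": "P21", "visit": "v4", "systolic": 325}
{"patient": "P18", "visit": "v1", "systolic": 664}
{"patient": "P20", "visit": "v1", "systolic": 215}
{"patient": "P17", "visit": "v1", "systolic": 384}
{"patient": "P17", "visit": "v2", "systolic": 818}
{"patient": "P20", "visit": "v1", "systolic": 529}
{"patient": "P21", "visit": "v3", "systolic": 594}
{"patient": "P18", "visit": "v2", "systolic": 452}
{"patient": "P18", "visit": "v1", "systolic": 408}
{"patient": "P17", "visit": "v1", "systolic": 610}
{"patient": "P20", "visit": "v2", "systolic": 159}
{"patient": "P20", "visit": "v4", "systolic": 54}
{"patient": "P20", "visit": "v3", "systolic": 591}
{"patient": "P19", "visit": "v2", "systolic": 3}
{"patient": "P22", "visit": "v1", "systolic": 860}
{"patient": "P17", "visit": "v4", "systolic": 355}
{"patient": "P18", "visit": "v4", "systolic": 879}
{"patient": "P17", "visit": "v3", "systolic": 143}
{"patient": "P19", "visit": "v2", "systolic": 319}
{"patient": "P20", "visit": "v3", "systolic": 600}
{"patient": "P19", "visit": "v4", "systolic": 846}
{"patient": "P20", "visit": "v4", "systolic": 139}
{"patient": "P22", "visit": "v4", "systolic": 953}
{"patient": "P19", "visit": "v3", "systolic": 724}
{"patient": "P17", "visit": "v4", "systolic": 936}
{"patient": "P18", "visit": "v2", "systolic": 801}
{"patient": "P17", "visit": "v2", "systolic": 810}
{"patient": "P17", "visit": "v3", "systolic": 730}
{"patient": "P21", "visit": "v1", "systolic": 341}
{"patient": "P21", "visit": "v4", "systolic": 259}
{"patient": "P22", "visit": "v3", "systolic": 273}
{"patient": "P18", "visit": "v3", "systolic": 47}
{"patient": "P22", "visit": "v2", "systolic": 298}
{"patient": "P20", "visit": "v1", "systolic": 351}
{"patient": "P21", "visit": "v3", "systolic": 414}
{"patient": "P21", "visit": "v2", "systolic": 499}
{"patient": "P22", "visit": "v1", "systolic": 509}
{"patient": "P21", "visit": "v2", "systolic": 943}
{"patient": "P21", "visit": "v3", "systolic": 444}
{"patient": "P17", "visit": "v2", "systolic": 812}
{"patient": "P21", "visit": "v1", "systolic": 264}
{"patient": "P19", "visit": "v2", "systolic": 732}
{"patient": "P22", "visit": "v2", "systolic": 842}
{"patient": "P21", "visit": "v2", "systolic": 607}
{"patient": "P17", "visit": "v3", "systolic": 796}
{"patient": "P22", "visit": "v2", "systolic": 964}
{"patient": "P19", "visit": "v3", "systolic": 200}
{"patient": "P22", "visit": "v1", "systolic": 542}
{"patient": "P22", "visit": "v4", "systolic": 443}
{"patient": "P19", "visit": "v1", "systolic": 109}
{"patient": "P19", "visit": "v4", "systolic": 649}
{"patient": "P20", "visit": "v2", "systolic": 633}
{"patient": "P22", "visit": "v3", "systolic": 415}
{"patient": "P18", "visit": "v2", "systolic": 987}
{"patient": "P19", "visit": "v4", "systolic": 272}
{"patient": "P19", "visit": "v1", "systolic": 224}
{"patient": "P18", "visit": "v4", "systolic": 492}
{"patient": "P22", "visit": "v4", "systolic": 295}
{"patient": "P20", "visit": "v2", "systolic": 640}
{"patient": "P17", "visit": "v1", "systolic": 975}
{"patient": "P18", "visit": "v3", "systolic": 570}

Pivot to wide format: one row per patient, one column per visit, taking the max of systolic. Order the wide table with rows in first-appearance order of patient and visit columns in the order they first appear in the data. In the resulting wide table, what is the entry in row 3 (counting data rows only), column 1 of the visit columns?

With rows in first-appearance order of patient, row 3 is patient=P21. visit columns in first-appearance order: v3, v1, v4, v2; column 1 is v3.
Long rows with patient=P21, visit=v3: max(594, 414, 444) = 594.

594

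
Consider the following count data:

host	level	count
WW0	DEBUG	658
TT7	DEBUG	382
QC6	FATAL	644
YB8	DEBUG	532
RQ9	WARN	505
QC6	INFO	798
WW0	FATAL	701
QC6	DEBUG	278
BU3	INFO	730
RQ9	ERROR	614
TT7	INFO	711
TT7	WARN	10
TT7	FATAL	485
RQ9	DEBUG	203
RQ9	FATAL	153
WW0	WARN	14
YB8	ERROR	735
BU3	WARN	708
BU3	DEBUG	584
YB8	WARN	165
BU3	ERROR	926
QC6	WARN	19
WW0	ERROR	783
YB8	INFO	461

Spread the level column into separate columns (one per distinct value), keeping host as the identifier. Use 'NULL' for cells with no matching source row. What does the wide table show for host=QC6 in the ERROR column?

No long-format row has host=QC6 and level=ERROR, so the cell is NULL.

NULL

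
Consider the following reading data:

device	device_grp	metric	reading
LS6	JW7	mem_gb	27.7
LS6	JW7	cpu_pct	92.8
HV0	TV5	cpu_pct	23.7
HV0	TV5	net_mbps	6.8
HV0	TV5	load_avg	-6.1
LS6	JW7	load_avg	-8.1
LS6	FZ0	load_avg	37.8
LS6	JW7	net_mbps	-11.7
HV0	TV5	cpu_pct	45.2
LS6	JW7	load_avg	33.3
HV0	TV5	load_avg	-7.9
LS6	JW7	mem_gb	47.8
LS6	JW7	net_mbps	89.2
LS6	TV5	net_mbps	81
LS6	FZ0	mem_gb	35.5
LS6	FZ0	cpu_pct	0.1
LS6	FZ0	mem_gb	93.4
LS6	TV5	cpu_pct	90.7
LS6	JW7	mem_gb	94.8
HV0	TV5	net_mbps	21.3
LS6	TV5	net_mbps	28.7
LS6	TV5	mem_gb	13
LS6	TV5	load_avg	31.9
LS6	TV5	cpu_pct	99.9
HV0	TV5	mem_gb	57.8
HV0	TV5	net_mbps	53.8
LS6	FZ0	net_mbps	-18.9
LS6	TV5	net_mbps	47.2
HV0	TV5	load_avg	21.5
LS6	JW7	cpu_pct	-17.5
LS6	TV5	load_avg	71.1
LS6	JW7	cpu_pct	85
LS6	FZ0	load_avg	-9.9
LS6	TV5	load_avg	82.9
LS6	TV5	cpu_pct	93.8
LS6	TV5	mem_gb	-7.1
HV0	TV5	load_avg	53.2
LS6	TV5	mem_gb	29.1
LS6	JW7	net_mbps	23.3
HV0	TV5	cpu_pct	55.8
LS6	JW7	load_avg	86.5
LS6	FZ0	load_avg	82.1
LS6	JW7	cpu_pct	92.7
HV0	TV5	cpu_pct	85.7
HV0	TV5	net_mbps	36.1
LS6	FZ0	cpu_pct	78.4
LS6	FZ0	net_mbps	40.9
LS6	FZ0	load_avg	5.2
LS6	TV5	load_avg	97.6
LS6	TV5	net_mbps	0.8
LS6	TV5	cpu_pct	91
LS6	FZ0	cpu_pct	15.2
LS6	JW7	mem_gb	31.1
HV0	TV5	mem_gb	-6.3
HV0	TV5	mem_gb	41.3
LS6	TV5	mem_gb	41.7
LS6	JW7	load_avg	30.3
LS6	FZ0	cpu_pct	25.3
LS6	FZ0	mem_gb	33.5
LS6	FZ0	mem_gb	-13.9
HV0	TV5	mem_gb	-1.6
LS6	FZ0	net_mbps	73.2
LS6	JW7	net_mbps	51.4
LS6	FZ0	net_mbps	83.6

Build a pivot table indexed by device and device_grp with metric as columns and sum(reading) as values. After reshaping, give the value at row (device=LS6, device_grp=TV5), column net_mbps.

Rows with device=LS6, device_grp=TV5 and metric=net_mbps: reading values are 81, 28.7, 47.2, 0.8.
81 + 28.7 + 47.2 + 0.8 = 157.7.

157.7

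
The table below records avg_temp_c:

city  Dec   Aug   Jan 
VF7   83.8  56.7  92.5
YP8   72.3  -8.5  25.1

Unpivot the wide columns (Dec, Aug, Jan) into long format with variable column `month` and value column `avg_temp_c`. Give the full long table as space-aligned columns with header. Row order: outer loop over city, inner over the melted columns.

Each (city, column) pair becomes one row: 2 × 3 = 6 rows.
For example, (VF7, Dec) → avg_temp_c=83.8.

city  month  avg_temp_c
VF7   Dec    83.8      
VF7   Aug    56.7      
VF7   Jan    92.5      
YP8   Dec    72.3      
YP8   Aug    -8.5      
YP8   Jan    25.1      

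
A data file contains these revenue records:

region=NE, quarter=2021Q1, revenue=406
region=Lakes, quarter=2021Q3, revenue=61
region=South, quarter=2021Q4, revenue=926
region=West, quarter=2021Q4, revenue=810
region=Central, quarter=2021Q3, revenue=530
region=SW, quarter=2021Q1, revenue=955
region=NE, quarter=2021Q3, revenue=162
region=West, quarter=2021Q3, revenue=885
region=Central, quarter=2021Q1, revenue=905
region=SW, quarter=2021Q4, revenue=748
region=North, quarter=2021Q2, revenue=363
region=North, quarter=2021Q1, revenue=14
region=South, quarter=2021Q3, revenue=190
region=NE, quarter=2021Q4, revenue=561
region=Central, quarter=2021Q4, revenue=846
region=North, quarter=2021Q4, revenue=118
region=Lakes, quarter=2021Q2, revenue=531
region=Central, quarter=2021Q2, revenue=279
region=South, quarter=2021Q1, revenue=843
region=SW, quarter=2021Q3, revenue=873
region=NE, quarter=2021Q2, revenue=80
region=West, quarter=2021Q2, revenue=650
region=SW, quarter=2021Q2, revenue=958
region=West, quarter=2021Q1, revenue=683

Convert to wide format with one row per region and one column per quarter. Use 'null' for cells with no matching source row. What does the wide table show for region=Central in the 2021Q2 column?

The long row with region=Central, quarter=2021Q2 has revenue=279.

279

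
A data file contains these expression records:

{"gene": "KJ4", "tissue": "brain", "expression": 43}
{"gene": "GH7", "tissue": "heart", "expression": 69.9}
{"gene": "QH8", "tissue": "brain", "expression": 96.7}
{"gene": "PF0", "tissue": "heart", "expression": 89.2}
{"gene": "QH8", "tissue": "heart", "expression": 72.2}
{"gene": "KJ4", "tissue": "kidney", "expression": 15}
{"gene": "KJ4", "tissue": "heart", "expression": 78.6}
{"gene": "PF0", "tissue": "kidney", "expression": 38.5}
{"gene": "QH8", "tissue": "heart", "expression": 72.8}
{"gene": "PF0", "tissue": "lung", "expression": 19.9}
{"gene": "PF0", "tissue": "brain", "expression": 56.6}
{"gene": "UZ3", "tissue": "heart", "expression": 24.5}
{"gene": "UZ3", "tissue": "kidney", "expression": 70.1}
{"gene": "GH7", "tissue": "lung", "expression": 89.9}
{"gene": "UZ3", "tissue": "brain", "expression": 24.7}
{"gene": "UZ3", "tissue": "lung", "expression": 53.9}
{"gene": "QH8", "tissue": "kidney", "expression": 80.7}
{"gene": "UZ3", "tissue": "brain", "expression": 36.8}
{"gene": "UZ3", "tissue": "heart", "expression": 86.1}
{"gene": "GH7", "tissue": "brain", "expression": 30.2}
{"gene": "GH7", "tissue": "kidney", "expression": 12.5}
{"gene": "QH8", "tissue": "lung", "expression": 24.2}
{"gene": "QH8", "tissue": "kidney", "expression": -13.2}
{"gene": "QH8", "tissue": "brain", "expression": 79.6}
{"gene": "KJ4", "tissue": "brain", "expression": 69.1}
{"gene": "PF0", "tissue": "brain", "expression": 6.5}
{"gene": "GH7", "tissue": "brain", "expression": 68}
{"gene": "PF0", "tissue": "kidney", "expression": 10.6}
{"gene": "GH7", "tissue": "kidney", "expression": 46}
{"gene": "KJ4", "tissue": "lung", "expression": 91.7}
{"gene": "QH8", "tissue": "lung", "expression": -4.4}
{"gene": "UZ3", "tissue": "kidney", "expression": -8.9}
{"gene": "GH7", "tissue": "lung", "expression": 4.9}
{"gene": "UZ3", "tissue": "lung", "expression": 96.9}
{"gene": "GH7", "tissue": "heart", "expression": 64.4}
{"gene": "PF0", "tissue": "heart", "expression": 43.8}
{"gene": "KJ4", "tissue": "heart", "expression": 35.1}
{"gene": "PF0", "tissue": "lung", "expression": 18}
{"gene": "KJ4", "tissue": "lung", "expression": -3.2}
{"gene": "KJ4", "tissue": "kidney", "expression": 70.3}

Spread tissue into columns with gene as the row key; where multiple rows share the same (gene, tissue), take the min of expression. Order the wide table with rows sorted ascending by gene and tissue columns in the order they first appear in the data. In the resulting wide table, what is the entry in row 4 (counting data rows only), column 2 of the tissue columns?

With rows sorted ascending by gene, row 4 is gene=QH8. tissue columns in first-appearance order: brain, heart, kidney, lung; column 2 is heart.
Long rows with gene=QH8, tissue=heart: min(72.2, 72.8) = 72.2.

72.2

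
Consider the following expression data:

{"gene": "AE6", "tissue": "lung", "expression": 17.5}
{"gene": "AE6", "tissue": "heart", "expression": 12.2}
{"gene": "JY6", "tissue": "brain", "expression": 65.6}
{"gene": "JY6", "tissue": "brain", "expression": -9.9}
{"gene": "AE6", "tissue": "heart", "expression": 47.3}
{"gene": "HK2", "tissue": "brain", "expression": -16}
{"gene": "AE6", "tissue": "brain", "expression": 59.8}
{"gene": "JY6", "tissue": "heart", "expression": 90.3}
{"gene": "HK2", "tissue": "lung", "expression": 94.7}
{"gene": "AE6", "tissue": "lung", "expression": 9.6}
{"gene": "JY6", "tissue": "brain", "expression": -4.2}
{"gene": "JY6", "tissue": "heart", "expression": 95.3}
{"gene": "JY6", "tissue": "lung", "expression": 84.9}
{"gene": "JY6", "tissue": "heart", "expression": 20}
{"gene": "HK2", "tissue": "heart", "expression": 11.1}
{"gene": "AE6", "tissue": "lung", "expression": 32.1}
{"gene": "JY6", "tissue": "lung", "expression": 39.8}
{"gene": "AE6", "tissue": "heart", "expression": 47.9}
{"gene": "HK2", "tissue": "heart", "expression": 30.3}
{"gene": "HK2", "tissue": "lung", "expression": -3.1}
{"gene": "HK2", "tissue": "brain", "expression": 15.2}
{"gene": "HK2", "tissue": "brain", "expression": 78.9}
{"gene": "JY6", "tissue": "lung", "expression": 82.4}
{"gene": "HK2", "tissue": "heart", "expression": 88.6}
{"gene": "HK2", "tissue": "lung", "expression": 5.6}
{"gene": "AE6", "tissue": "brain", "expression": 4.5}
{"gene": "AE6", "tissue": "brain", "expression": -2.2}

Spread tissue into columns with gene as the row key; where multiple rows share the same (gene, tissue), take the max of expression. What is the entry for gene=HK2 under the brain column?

78.9

Rows with gene=HK2 and tissue=brain: expression values are -16, 15.2, 78.9.
max(-16, 15.2, 78.9) = 78.9.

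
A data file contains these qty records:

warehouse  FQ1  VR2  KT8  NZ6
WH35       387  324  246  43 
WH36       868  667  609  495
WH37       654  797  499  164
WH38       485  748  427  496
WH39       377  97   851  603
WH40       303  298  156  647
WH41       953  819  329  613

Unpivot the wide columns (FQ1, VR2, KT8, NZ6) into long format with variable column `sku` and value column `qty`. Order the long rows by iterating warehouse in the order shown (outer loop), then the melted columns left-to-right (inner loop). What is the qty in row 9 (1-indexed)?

28 rows total (7 × 4). Row 9: index ⌊(9-1)/4⌋ = 2 into warehouse → WH37; (9-1) mod 4 = 0 into the melted columns → FQ1.
So row 9 is (WH37, FQ1, 654); qty = 654.

654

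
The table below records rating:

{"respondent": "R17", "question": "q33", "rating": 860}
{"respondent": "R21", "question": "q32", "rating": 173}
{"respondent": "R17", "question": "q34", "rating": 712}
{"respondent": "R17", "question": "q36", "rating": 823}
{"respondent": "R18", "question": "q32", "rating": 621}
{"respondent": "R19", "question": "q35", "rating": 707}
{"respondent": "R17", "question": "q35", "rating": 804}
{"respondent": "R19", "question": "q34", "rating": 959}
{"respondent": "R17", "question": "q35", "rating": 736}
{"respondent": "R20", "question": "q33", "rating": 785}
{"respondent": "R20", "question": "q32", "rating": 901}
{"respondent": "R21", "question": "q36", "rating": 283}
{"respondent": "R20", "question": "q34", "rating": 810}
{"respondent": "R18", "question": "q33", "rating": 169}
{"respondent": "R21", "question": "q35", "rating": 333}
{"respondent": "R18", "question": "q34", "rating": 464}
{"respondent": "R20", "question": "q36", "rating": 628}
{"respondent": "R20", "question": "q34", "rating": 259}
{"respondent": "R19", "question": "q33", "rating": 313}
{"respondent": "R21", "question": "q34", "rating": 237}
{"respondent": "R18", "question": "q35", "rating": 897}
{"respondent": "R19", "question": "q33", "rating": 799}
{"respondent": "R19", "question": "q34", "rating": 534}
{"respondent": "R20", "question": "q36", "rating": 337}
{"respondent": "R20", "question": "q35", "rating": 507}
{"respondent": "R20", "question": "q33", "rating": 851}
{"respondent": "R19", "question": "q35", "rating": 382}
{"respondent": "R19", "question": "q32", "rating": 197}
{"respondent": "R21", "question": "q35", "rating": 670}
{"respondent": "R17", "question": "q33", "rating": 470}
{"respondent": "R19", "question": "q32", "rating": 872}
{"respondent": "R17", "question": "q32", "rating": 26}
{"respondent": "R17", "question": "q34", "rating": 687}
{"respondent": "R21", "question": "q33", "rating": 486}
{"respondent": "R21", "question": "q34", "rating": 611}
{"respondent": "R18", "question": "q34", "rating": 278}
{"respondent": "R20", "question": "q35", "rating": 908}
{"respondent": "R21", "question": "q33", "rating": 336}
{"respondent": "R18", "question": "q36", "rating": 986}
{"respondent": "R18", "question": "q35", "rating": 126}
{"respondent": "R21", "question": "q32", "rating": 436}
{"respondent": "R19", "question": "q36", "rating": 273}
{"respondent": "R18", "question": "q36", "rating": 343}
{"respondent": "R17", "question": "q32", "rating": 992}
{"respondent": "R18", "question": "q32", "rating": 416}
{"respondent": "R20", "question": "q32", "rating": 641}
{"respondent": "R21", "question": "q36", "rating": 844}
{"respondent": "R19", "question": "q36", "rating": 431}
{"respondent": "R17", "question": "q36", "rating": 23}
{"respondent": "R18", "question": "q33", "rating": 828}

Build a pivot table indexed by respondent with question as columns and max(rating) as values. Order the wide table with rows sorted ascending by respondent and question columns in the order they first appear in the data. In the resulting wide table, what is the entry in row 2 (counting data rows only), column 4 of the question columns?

With rows sorted ascending by respondent, row 2 is respondent=R18. question columns in first-appearance order: q33, q32, q34, q36, q35; column 4 is q36.
Long rows with respondent=R18, question=q36: max(986, 343) = 986.

986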